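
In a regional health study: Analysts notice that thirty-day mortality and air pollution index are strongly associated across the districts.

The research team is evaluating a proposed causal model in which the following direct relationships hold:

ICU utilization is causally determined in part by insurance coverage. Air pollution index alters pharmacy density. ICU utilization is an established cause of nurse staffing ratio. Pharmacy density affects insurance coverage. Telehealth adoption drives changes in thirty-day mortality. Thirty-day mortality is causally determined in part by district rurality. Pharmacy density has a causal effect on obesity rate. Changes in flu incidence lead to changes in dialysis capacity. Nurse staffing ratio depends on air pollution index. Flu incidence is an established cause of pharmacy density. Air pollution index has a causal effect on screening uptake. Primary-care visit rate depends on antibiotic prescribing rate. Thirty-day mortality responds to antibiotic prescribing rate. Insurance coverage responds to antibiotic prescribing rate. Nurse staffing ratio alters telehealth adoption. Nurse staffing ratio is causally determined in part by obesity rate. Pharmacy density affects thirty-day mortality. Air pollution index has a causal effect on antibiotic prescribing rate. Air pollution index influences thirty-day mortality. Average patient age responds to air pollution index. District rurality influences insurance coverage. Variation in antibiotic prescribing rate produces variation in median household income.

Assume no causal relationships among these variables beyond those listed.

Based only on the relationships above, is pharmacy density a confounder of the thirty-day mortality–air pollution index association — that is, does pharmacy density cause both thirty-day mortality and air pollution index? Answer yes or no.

no

Pharmacy density has no stated causal path to air pollution index. A confounder must cause both variables, so pharmacy density does not qualify.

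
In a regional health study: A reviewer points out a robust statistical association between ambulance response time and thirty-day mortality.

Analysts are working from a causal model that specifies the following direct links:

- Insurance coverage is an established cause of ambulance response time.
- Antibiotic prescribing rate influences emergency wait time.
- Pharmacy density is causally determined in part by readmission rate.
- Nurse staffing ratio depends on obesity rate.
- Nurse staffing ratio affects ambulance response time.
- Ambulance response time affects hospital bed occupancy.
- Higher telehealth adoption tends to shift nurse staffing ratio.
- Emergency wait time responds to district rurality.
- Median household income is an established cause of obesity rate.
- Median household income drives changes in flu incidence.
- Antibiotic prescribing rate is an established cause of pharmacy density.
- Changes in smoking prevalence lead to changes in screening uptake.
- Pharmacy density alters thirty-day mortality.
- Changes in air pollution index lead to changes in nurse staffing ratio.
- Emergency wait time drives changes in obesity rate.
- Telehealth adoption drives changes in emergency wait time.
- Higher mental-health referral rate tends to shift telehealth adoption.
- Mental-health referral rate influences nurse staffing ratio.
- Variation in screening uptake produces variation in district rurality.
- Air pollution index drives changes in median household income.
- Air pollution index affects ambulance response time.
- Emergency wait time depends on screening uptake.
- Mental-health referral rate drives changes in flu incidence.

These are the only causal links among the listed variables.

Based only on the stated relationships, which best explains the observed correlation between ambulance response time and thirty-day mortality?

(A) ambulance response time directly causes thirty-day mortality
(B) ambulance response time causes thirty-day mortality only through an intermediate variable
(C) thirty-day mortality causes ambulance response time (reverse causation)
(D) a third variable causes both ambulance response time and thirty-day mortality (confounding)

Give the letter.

D

Antibiotic prescribing rate causes ambulance response time (antibiotic prescribing rate → emergency wait time → obesity rate → nurse staffing ratio → ambulance response time) and thirty-day mortality (antibiotic prescribing rate → pharmacy density → thirty-day mortality) — a common cause creating the correlation.
There is no stated path from ambulance response time to thirty-day mortality or from thirty-day mortality to ambulance response time, so neither direct nor reverse causation applies.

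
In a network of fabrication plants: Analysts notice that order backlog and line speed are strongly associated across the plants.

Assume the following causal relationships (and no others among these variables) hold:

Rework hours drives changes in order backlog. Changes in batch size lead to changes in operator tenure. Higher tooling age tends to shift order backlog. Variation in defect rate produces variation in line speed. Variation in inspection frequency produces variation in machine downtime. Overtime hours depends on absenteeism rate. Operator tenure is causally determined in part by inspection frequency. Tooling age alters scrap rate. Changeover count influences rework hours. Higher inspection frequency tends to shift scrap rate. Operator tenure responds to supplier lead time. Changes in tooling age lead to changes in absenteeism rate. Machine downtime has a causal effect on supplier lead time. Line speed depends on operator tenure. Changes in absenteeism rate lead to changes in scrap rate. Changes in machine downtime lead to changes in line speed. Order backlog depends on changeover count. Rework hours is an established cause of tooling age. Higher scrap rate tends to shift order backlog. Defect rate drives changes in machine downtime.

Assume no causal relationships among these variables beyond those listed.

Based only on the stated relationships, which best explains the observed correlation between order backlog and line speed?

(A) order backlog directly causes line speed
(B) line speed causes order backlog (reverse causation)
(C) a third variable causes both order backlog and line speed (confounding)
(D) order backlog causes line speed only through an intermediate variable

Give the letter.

C

Inspection frequency causes order backlog (inspection frequency → scrap rate → order backlog) and line speed (inspection frequency → machine downtime → line speed) — a common cause creating the correlation.
There is no stated path from order backlog to line speed or from line speed to order backlog, so neither direct nor reverse causation applies.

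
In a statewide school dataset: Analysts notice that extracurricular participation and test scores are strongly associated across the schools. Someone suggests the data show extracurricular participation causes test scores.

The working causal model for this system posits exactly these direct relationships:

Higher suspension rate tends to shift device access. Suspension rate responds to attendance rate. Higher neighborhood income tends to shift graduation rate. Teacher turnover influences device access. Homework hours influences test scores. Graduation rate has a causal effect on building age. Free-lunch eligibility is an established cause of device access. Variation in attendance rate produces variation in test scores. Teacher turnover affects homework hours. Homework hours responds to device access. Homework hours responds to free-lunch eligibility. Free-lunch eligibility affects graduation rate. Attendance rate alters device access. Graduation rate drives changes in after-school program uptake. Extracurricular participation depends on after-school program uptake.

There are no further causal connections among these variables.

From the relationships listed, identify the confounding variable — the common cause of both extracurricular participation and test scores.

Free-lunch eligibility has a causal path to extracurricular participation (free-lunch eligibility → graduation rate → after-school program uptake → extracurricular participation) and a separate causal path to test scores (free-lunch eligibility → homework hours → test scores), so it is a common cause of both.
No stated relationship gives extracurricular participation a causal route to test scores, so the correlation is explained by the shared upstream cause rather than a direct effect.

free-lunch eligibility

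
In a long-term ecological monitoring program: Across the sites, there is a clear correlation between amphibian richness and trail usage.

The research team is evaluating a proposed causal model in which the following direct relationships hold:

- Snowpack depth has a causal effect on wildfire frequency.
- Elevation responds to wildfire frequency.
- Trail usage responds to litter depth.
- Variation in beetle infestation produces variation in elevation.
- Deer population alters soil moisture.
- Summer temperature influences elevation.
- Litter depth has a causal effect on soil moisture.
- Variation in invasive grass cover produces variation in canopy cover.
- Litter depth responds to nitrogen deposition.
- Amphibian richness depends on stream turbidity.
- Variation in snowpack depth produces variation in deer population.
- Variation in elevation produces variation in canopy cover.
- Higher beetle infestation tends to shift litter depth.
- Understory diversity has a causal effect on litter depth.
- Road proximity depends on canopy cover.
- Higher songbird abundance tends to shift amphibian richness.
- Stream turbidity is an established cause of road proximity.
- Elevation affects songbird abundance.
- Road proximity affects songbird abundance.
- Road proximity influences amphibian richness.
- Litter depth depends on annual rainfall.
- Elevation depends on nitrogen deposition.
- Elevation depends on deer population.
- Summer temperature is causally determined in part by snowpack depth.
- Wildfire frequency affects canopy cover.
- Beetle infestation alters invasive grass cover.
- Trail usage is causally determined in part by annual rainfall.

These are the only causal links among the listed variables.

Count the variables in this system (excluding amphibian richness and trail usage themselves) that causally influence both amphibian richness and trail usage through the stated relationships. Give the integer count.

2

The common causes are: beetle infestation (to amphibian richness via beetle infestation → elevation → songbird abundance → amphibian richness; to trail usage via beetle infestation → litter depth → trail usage); nitrogen deposition (to amphibian richness via nitrogen deposition → elevation → songbird abundance → amphibian richness; to trail usage via nitrogen deposition → litter depth → trail usage).
Every other variable lacks a causal path to at least one of amphibian richness and trail usage.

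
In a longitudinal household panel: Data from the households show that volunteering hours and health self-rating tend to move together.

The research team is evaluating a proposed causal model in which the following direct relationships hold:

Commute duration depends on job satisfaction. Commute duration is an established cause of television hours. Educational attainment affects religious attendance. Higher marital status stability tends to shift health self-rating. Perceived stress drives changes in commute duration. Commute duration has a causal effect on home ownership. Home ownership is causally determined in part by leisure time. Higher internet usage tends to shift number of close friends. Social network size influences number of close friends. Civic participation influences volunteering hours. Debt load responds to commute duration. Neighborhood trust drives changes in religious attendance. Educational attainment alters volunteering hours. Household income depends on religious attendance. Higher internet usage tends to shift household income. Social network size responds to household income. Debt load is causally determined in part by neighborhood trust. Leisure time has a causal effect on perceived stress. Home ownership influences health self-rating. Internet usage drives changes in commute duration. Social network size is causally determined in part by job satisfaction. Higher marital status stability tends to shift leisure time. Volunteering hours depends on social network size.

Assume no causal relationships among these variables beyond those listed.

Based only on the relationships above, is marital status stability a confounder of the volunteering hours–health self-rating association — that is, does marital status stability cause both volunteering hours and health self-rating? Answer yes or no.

Marital status stability has no stated causal path to volunteering hours. A confounder must cause both variables, so marital status stability does not qualify.

no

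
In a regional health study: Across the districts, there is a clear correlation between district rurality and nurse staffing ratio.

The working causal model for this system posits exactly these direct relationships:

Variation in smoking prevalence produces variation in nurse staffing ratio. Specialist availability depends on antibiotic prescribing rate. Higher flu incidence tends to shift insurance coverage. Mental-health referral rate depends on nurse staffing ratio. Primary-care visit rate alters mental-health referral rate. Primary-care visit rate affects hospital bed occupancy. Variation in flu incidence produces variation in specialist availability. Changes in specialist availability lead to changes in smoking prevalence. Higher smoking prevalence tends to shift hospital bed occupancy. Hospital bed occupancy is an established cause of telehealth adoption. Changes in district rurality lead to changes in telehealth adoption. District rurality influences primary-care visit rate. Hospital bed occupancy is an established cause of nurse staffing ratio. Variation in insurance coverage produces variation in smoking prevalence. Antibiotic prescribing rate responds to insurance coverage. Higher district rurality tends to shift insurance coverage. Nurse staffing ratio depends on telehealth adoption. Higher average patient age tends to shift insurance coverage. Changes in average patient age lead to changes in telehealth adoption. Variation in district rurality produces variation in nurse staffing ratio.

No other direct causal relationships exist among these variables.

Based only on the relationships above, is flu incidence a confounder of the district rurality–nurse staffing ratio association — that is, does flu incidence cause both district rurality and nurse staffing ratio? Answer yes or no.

no

Flu incidence has no stated causal path to district rurality. A confounder must cause both variables, so flu incidence does not qualify.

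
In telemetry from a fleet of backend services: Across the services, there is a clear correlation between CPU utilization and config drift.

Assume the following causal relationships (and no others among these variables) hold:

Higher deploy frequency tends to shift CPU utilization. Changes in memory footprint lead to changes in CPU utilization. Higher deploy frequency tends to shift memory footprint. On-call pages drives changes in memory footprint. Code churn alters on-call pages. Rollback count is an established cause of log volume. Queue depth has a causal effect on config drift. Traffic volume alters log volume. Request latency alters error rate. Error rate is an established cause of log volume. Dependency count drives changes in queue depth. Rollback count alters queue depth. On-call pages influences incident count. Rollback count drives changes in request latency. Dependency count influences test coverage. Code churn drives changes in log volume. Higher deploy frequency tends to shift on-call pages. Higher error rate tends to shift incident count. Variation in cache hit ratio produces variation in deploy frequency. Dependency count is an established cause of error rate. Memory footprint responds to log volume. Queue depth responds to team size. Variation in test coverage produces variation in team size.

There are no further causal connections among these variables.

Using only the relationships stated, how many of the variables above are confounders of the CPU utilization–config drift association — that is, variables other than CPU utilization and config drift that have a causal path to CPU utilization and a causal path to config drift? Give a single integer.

2

The common causes are: dependency count (to CPU utilization via dependency count → error rate → log volume → memory footprint → CPU utilization; to config drift via dependency count → queue depth → config drift); rollback count (to CPU utilization via rollback count → log volume → memory footprint → CPU utilization; to config drift via rollback count → queue depth → config drift).
Every other variable lacks a causal path to at least one of CPU utilization and config drift.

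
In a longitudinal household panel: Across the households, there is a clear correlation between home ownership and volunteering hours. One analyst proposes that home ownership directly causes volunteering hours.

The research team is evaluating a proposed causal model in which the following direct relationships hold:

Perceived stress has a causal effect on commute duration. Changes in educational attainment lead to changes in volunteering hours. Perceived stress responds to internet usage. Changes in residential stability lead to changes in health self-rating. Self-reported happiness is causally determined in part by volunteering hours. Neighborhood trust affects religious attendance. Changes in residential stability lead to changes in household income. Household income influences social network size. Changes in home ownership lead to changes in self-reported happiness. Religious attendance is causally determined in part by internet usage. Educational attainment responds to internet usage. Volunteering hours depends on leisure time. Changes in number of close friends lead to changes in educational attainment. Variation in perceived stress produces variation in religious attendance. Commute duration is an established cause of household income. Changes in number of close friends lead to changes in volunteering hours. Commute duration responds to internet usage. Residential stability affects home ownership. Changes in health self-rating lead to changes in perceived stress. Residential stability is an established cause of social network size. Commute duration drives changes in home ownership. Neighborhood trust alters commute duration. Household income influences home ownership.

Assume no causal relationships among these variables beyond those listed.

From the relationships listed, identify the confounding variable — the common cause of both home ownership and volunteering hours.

Internet usage has a causal path to home ownership (internet usage → commute duration → home ownership) and a separate causal path to volunteering hours (internet usage → educational attainment → volunteering hours), so it is a common cause of both.
No stated relationship gives home ownership a causal route to volunteering hours, so the correlation is explained by the shared upstream cause rather than a direct effect.

internet usage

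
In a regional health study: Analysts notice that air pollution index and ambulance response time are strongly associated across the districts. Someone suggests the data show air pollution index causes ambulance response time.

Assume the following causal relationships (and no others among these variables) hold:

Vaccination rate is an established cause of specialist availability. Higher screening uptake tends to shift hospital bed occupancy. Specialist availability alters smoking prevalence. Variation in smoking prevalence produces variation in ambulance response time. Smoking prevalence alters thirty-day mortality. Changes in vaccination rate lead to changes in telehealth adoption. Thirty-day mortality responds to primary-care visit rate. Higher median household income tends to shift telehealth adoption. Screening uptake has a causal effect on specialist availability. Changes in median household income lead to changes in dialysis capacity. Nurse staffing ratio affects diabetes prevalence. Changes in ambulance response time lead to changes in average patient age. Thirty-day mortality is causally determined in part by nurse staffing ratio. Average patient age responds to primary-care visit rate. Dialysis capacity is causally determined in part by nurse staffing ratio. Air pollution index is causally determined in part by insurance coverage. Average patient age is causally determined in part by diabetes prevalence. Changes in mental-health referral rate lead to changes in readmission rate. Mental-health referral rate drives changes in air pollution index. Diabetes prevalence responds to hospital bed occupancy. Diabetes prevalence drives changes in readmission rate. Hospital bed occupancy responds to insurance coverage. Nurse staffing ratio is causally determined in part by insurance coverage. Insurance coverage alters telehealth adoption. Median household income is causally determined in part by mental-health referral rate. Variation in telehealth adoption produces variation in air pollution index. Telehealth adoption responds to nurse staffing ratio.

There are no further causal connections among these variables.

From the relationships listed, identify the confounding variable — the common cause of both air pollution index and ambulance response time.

Vaccination rate has a causal path to air pollution index (vaccination rate → telehealth adoption → air pollution index) and a separate causal path to ambulance response time (vaccination rate → specialist availability → smoking prevalence → ambulance response time), so it is a common cause of both.
No stated relationship gives air pollution index a causal route to ambulance response time, so the correlation is explained by the shared upstream cause rather than a direct effect.

vaccination rate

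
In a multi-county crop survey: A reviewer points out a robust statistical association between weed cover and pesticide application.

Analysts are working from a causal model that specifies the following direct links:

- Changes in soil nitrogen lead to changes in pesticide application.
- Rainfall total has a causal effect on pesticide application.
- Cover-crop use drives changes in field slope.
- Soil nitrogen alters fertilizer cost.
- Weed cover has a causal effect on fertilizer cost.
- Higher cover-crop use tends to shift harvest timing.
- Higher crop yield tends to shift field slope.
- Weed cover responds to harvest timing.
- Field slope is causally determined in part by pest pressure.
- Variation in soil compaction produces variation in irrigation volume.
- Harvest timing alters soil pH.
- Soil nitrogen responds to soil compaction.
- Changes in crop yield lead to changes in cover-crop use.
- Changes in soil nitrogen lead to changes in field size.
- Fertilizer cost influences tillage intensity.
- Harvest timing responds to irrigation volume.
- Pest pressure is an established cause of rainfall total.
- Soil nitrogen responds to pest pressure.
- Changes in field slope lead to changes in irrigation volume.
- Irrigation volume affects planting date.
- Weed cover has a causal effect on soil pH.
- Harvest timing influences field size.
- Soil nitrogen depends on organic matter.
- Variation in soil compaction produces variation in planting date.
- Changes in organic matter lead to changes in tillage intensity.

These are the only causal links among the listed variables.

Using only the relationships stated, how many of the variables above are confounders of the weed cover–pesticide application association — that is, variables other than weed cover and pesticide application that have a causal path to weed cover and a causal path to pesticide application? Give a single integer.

The common causes are: pest pressure (to weed cover via pest pressure → field slope → irrigation volume → harvest timing → weed cover; to pesticide application via pest pressure → soil nitrogen → pesticide application); soil compaction (to weed cover via soil compaction → irrigation volume → harvest timing → weed cover; to pesticide application via soil compaction → soil nitrogen → pesticide application).
Every other variable lacks a causal path to at least one of weed cover and pesticide application.

2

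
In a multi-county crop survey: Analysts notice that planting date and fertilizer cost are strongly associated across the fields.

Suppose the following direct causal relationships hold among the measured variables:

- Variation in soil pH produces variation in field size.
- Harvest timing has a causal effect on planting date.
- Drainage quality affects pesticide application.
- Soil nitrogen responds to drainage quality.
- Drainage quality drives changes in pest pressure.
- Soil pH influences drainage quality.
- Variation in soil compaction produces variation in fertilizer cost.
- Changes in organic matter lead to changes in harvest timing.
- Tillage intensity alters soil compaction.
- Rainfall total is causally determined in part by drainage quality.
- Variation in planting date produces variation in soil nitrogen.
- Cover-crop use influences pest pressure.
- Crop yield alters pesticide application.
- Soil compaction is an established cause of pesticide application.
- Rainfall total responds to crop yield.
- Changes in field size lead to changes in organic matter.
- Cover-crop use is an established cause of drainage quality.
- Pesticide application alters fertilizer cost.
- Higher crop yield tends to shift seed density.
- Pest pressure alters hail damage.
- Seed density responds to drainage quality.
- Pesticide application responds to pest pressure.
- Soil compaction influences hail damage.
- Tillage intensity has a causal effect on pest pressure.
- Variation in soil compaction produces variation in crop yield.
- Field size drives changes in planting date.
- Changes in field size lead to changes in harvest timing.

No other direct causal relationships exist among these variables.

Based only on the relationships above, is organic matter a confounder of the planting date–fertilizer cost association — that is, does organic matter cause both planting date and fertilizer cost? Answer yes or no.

Organic matter has no stated causal path to fertilizer cost. A confounder must cause both variables, so organic matter does not qualify.

no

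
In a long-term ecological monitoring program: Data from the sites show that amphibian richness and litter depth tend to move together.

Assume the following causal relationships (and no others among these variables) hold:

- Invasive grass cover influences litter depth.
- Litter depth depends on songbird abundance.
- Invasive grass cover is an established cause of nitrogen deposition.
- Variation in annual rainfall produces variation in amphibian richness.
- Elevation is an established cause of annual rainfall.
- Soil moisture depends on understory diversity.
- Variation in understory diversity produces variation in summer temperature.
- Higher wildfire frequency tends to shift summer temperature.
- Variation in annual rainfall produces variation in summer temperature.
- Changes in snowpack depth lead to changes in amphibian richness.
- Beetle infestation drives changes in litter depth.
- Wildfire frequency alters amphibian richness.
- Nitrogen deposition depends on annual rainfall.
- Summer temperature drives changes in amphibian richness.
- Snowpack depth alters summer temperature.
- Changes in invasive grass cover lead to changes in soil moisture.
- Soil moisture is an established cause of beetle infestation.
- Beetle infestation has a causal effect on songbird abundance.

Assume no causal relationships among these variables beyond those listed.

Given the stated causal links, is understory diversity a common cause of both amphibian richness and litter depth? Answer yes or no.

Understory diversity has a causal path to amphibian richness (understory diversity → summer temperature → amphibian richness) and to litter depth (understory diversity → soil moisture → beetle infestation → litter depth), so it is a common cause of both — a confounder.

yes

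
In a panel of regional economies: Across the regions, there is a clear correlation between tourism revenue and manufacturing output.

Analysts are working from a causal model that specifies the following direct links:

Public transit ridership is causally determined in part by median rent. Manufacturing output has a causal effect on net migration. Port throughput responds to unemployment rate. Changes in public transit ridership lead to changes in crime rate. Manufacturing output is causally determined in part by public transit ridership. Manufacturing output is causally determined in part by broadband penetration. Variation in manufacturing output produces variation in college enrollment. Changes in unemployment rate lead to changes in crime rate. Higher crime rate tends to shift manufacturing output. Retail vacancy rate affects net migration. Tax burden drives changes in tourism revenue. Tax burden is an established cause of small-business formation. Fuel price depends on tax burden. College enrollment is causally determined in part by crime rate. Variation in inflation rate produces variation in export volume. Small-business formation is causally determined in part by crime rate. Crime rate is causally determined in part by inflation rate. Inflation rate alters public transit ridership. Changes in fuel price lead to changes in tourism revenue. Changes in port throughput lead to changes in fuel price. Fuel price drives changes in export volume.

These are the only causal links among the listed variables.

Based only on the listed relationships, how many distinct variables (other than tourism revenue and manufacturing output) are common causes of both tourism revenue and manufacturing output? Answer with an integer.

The common causes are: unemployment rate (to tourism revenue via unemployment rate → port throughput → fuel price → tourism revenue; to manufacturing output via unemployment rate → crime rate → manufacturing output).
Every other variable lacks a causal path to at least one of tourism revenue and manufacturing output.

1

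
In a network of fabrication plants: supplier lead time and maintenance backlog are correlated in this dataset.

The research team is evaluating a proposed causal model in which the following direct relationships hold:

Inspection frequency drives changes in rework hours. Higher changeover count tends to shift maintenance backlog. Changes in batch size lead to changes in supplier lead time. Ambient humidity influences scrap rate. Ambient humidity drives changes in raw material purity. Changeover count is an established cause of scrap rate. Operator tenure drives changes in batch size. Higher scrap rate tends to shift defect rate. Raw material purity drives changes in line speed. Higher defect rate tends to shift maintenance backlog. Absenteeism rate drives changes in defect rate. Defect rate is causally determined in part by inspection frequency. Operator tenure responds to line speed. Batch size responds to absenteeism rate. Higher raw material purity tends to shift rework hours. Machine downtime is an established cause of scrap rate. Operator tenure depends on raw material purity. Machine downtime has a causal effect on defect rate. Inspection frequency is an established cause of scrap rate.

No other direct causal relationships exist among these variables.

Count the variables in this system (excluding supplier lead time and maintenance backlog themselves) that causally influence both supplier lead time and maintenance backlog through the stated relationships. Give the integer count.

The common causes are: absenteeism rate (to supplier lead time via absenteeism rate → batch size → supplier lead time; to maintenance backlog via absenteeism rate → defect rate → maintenance backlog); ambient humidity (to supplier lead time via ambient humidity → raw material purity → operator tenure → batch size → supplier lead time; to maintenance backlog via ambient humidity → scrap rate → defect rate → maintenance backlog).
Every other variable lacks a causal path to at least one of supplier lead time and maintenance backlog.

2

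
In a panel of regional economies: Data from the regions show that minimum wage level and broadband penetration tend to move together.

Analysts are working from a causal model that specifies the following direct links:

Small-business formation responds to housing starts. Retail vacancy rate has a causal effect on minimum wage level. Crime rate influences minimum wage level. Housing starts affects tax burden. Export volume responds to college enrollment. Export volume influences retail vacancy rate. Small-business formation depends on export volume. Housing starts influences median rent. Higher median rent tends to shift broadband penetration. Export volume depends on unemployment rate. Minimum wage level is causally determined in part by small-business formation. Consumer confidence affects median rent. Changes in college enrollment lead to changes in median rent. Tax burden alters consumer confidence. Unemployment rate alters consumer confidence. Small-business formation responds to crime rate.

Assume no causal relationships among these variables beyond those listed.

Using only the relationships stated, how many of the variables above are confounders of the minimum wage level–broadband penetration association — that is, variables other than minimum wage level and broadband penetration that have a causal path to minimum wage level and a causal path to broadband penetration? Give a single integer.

3

The common causes are: college enrollment (to minimum wage level via college enrollment → export volume → small-business formation → minimum wage level; to broadband penetration via college enrollment → median rent → broadband penetration); housing starts (to minimum wage level via housing starts → small-business formation → minimum wage level; to broadband penetration via housing starts → median rent → broadband penetration); unemployment rate (to minimum wage level via unemployment rate → export volume → small-business formation → minimum wage level; to broadband penetration via unemployment rate → consumer confidence → median rent → broadband penetration).
Every other variable lacks a causal path to at least one of minimum wage level and broadband penetration.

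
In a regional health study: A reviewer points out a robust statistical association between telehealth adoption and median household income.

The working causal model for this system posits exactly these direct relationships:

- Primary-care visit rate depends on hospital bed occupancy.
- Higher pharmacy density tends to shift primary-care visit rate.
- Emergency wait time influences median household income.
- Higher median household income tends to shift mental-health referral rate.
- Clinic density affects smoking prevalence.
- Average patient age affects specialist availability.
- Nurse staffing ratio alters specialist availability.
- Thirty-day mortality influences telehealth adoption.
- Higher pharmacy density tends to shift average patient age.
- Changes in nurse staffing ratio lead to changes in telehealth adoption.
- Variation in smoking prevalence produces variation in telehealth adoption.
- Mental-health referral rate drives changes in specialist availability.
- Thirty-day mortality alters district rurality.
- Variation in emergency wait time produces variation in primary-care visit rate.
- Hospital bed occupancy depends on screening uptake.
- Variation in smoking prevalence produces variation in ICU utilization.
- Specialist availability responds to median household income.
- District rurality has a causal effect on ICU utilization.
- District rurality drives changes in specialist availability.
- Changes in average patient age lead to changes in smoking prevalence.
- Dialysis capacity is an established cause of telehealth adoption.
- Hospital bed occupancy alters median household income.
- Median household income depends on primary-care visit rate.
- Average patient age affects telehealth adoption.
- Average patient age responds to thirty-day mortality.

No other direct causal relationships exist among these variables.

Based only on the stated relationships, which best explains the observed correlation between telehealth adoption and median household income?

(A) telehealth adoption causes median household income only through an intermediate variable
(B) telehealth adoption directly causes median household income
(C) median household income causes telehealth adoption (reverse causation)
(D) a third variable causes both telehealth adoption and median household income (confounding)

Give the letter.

D

Pharmacy density causes telehealth adoption (pharmacy density → average patient age → telehealth adoption) and median household income (pharmacy density → primary-care visit rate → median household income) — a common cause creating the correlation.
There is no stated path from telehealth adoption to median household income or from median household income to telehealth adoption, so neither direct nor reverse causation applies.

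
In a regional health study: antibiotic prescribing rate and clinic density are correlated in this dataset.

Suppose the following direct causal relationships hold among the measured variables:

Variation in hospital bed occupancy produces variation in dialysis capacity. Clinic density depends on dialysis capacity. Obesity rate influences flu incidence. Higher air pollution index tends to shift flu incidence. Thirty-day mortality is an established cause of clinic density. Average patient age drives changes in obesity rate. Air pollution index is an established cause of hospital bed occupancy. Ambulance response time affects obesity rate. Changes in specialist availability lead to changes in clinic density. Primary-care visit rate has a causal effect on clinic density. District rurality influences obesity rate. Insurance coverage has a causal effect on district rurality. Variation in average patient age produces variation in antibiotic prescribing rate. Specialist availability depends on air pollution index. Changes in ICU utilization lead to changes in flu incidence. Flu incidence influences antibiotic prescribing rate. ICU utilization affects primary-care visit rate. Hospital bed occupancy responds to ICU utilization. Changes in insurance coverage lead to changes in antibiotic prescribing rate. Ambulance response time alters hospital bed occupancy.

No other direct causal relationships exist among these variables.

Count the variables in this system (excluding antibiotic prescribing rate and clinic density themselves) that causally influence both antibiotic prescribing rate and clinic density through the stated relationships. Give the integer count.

3

The common causes are: ICU utilization (to antibiotic prescribing rate via ICU utilization → flu incidence → antibiotic prescribing rate; to clinic density via ICU utilization → primary-care visit rate → clinic density); air pollution index (to antibiotic prescribing rate via air pollution index → flu incidence → antibiotic prescribing rate; to clinic density via air pollution index → specialist availability → clinic density); ambulance response time (to antibiotic prescribing rate via ambulance response time → obesity rate → flu incidence → antibiotic prescribing rate; to clinic density via ambulance response time → hospital bed occupancy → dialysis capacity → clinic density).
Every other variable lacks a causal path to at least one of antibiotic prescribing rate and clinic density.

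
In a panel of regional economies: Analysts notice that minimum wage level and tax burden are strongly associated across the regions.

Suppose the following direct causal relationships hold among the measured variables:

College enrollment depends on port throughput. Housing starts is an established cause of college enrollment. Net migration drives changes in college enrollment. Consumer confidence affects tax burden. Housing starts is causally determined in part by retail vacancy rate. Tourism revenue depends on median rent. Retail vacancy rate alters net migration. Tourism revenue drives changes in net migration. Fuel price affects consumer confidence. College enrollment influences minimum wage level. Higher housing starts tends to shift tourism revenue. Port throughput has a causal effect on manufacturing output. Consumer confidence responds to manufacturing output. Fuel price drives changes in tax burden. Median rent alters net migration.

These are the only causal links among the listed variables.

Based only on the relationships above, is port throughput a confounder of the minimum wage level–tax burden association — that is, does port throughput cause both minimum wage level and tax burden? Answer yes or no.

yes

Port throughput has a causal path to minimum wage level (port throughput → college enrollment → minimum wage level) and to tax burden (port throughput → manufacturing output → consumer confidence → tax burden), so it is a common cause of both — a confounder.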